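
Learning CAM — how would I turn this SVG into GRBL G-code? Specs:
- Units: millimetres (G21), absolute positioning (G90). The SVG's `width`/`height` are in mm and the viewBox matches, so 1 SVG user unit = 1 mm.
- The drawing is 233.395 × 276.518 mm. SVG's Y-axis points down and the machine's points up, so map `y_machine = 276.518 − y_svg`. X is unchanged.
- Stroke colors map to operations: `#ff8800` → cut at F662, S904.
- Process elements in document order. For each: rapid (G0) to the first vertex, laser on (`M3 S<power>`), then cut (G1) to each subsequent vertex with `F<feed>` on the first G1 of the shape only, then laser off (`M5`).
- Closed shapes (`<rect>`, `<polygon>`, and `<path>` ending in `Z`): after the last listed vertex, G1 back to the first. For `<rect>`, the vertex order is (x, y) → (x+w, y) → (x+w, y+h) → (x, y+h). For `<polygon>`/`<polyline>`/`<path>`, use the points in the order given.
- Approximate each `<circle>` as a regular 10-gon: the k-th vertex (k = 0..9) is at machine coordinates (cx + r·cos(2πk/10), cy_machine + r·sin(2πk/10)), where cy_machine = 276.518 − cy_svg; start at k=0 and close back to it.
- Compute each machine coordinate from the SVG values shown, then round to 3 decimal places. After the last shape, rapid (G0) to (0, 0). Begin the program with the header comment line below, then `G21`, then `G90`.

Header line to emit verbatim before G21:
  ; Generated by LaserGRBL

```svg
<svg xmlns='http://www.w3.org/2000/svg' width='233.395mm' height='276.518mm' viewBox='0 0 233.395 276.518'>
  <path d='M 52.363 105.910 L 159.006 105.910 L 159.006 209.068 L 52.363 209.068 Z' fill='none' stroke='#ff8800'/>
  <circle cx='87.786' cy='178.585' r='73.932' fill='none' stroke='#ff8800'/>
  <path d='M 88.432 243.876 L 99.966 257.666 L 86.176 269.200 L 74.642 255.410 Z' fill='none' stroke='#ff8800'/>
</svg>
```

Since the viewBox matches the mm dimensions, user units are millimetres directly. The only transform is the Y-flip y_m = 276.518 − y_svg.

Shape 1 is a rectangle drawn with `<path>`. Its stroke #ff8800 means cut at S904, F662. After flipping Y the toolpath is (52.363,170.608) → (159.006,170.608) → (159.006,67.450) → (52.363,67.450) → (52.363,170.608), returning to the start.

Shape 2 is a circle drawn with `<circle>`. Its stroke #ff8800 means cut at S904, F662. After flipping Y the toolpath is (161.718,97.933) → (147.598,141.389) → (110.632,168.247) → (64.940,168.247) → (27.974,141.389) → (13.854,97.933) → (27.974,54.477) → (64.940,27.619) → (110.632,27.619) → (147.598,54.477) → (161.718,97.933), returning to the start.

Shape 3 is a regular polygon drawn with `<path>`. Its stroke #ff8800 means cut at S904, F662. After flipping Y the toolpath is (88.432,32.642) → (99.966,18.852) → (86.176,7.318) → (74.642,21.108) → (88.432,32.642), returning to the start.

; Generated by LaserGRBL
G21
G90
G0 X52.363 Y170.608
M3 S904
G1 X159.006 Y170.608 F662
G1 X159.006 Y67.450
G1 X52.363 Y67.450
G1 X52.363 Y170.608
M5
G0 X161.718 Y97.933
M3 S904
G1 X147.598 Y141.389 F662
G1 X110.632 Y168.247
G1 X64.940 Y168.247
G1 X27.974 Y141.389
G1 X13.854 Y97.933
G1 X27.974 Y54.477
G1 X64.940 Y27.619
G1 X110.632 Y27.619
G1 X147.598 Y54.477
G1 X161.718 Y97.933
M5
G0 X88.432 Y32.642
M3 S904
G1 X99.966 Y18.852 F662
G1 X86.176 Y7.318
G1 X74.642 Y21.108
G1 X88.432 Y32.642
M5
G0 X0.000 Y0.000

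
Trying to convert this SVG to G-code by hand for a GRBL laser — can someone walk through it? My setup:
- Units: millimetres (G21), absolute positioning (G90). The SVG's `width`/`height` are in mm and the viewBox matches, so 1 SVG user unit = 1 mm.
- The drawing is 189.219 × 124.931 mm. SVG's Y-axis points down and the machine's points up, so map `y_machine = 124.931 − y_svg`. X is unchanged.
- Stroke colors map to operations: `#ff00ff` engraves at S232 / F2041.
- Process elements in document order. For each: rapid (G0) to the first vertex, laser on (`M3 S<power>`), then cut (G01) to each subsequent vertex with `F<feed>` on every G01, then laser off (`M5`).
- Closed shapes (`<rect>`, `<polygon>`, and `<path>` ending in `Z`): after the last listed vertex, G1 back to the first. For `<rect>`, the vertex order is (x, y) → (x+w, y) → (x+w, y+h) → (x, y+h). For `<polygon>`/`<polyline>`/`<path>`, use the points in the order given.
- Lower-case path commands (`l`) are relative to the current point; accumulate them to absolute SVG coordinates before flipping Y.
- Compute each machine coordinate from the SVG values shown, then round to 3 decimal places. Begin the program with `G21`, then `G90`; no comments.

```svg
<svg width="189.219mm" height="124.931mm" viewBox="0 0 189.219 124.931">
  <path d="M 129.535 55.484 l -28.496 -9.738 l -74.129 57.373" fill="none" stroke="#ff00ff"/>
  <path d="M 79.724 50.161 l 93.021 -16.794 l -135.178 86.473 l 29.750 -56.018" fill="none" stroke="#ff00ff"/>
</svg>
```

1 u = 1 mm; y_m = 124.931 − y.

[1] `<path>` open polyline, #ff00ff→engrave S232 F2041: (129.535,69.447) → (101.039,79.185) → (26.910,21.812)

[2] `<path>` open polyline, #ff00ff→engrave S232 F2041: (79.724,74.770) → (172.745,91.564) → (37.567,5.091) → (67.317,61.109)

G21
G90
G0 X129.535 Y69.447
M3 S232
G01 X101.039 Y79.185 F2041
G01 X26.910 Y21.812 F2041
M5
G0 X79.724 Y74.770
M3 S232
G01 X172.745 Y91.564 F2041
G01 X37.567 Y5.091 F2041
G01 X67.317 Y61.109 F2041
M5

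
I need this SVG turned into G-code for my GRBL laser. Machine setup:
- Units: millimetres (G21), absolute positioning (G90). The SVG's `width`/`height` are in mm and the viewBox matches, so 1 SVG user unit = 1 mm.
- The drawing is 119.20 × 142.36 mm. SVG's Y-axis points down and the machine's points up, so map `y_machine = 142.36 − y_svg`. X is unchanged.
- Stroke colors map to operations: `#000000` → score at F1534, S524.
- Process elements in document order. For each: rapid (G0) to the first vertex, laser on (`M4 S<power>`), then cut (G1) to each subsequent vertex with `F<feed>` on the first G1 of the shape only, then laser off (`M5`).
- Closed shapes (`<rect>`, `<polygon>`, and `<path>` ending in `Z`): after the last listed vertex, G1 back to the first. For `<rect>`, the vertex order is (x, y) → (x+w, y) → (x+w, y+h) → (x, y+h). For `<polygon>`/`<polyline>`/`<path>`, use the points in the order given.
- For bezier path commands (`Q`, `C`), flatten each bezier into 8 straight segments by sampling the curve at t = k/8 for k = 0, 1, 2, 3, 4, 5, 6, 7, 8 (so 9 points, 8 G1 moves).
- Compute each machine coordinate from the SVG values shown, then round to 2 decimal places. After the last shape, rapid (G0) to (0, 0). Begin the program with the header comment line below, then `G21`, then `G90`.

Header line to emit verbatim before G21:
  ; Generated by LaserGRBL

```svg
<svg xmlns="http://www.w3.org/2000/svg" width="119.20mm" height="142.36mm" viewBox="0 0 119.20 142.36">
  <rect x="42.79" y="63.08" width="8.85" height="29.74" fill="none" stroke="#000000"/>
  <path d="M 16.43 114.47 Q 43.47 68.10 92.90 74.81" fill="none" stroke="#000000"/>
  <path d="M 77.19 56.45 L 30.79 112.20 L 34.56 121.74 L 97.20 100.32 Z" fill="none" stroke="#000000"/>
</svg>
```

; Generated by LaserGRBL
G21
G90
G0 X42.79 Y79.28
M4 S524
G1 X51.64 Y79.28 F1534
G1 X51.64 Y49.54
G1 X42.79 Y49.54
G1 X42.79 Y79.28
M5
G0 X16.43 Y27.89
M4 S524
G1 X23.54 Y38.65 F1534
G1 X31.35 Y47.76
G1 X39.86 Y55.20
G1 X49.07 Y60.99
G1 X58.98 Y65.12
G1 X69.58 Y67.59
G1 X80.89 Y68.40
G1 X92.90 Y67.55
M5
G0 X77.19 Y85.91
M4 S524
G1 X30.79 Y30.16 F1534
G1 X34.56 Y20.62
G1 X97.20 Y42.04
G1 X77.19 Y85.91
M5
G0 X0.00 Y0.00

1 u = 1 mm; y_m = 142.36 − y.

[1] `<rect>` rectangle, #000000→score S524 F1534: (42.79,79.28) → (51.64,79.28) → (51.64,49.54) → (42.79,49.54) → (42.79,79.28) (closed)

[2] `<path>` quadratic bezier, #000000→score S524 F1534: (16.43,27.89) → (23.54,38.65) → (31.35,47.76) → (39.86,55.20) → (49.07,60.99) → (58.98,65.12) → (69.58,67.59) → (80.89,68.40) → (92.90,67.55)

[3] `<path>` closed polygon, #000000→score S524 F1534: (77.19,85.91) → (30.79,30.16) → (34.56,20.62) → (97.20,42.04) → (77.19,85.91) (closed)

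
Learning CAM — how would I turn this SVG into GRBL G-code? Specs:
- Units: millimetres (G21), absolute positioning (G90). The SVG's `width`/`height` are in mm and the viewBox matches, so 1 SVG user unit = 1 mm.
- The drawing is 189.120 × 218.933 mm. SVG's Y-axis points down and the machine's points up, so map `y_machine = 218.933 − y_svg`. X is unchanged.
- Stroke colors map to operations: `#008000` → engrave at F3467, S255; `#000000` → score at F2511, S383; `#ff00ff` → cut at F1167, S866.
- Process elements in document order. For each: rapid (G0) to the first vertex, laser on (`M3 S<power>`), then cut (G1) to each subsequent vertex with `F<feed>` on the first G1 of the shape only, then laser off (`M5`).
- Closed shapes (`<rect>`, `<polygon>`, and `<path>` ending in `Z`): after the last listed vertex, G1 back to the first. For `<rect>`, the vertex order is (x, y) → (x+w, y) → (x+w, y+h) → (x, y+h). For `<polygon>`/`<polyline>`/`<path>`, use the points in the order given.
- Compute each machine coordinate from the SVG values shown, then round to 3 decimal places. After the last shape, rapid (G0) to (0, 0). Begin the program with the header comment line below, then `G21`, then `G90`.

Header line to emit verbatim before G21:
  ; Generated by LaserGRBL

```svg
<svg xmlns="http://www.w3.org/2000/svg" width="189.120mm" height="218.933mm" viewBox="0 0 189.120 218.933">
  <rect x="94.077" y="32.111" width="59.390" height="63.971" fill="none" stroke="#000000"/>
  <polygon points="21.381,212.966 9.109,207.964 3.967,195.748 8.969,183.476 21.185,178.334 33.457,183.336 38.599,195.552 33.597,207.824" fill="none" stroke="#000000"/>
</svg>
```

; Generated by LaserGRBL
G21
G90
G0 X94.077 Y186.822
M3 S383
G1 X153.467 Y186.822 F2511
G1 X153.467 Y122.851
G1 X94.077 Y122.851
G1 X94.077 Y186.822
M5
G0 X21.381 Y5.967
M3 S383
G1 X9.109 Y10.969 F2511
G1 X3.967 Y23.185
G1 X8.969 Y35.457
G1 X21.185 Y40.599
G1 X33.457 Y35.597
G1 X38.599 Y23.381
G1 X33.597 Y11.109
G1 X21.381 Y5.967
M5
G0 X0.000 Y0.000

viewBox `0 0 189.120 218.933` with mm width/height → 1 unit = 1 mm. Flip: y_m = 218.933 − y_svg.

**Shape 1** — `<rect>` rectangle, stroke `#000000` → score (S383, F2511). Machine vertices: (94.077,186.822) → (153.467,186.822) → (153.467,122.851) → (94.077,122.851) → (94.077,186.822). Closed: final G1 returns to the first vertex.

**Shape 2** — `<polygon>` regular polygon, stroke `#000000` → score (S383, F2511). Machine vertices: (21.381,5.967) → (9.109,10.969) → (3.967,23.185) → (8.969,35.457) → (21.185,40.599) → (33.457,35.597) → (38.599,23.381) → (33.597,11.109) → (21.381,5.967). Closed: final G1 returns to the first vertex.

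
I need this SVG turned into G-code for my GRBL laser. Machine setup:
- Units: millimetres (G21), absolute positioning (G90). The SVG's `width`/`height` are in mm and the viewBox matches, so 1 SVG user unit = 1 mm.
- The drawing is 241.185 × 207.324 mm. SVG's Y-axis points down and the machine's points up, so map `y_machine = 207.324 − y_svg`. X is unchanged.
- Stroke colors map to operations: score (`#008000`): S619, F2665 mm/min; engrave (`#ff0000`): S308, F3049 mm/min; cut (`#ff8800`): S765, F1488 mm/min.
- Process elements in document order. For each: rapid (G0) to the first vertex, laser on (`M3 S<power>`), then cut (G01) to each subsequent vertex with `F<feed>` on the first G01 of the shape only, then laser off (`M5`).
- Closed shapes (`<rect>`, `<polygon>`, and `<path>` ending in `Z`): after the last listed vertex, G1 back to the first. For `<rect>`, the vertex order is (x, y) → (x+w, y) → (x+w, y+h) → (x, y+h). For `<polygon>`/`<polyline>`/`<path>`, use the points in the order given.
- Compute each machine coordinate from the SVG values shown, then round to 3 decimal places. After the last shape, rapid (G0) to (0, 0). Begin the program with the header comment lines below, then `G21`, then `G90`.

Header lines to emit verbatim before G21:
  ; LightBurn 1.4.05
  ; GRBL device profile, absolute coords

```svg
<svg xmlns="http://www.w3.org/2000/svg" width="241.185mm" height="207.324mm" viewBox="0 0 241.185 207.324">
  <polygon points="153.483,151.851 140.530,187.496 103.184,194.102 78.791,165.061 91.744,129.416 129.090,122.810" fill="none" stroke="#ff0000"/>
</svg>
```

; LightBurn 1.4.05
; GRBL device profile, absolute coords
G21
G90
G0 X153.483 Y55.473
M3 S308
G01 X140.530 Y19.828 F3049
G01 X103.184 Y13.222
G01 X78.791 Y42.263
G01 X91.744 Y77.908
G01 X129.090 Y84.514
G01 X153.483 Y55.473
M5
G0 X0.000 Y0.000

Since the viewBox matches the mm dimensions, user units are millimetres directly. The only transform is the Y-flip y_m = 207.324 − y_svg.

Shape 1 is a regular polygon drawn with `<polygon>`. Its stroke #ff0000 means engrave at S308, F3049. After flipping Y the toolpath is (153.483,55.473) → (140.530,19.828) → (103.184,13.222) → (78.791,42.263) → (91.744,77.908) → (129.090,84.514) → (153.483,55.473), returning to the start.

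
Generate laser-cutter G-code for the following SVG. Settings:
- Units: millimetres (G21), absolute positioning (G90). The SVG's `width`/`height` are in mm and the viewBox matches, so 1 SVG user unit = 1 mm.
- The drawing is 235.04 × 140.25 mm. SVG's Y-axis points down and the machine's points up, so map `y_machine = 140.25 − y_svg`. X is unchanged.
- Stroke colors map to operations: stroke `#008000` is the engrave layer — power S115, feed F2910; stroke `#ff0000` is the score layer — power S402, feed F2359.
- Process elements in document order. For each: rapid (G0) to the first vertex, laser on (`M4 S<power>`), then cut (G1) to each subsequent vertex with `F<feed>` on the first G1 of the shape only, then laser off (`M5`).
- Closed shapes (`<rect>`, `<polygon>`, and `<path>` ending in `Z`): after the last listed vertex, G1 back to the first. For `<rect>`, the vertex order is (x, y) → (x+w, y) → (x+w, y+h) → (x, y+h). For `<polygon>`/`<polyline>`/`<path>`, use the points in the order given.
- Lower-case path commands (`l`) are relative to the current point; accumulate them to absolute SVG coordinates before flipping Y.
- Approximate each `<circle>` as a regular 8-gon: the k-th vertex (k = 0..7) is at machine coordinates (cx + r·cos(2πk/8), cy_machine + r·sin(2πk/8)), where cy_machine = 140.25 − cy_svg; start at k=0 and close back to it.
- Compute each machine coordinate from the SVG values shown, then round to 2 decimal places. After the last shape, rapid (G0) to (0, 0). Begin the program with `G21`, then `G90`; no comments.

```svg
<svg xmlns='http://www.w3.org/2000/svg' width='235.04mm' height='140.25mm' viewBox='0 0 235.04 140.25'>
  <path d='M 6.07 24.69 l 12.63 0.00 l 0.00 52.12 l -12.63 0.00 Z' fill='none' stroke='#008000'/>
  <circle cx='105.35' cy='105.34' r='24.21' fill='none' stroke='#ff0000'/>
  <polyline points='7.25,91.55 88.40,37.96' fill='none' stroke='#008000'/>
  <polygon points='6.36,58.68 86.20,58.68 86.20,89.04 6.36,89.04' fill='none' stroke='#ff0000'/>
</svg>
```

1 u = 1 mm; y_m = 140.25 − y.

[1] `<path>` rectangle, #008000→engrave S115 F2910: (6.07,115.56) → (18.70,115.56) → (18.70,63.44) → (6.07,63.44) → (6.07,115.56) (closed)

[2] `<circle>` circle, #ff0000→score S402 F2359: (129.56,34.91) → (122.47,52.03) → (105.35,59.12) → (88.23,52.03) → (81.14,34.91) → (88.23,17.79) → (105.35,10.70) → (122.47,17.79) → (129.56,34.91) (closed)

[3] `<polyline>` line segment, #008000→engrave S115 F2910: (7.25,48.70) → (88.40,102.29)

[4] `<polygon>` rectangle, #ff0000→score S402 F2359: (6.36,81.57) → (86.20,81.57) → (86.20,51.21) → (6.36,51.21) → (6.36,81.57) (closed)

G21
G90
G0 X6.07 Y115.56
M4 S115
G1 X18.70 Y115.56 F2910
G1 X18.70 Y63.44
G1 X6.07 Y63.44
G1 X6.07 Y115.56
M5
G0 X129.56 Y34.91
M4 S402
G1 X122.47 Y52.03 F2359
G1 X105.35 Y59.12
G1 X88.23 Y52.03
G1 X81.14 Y34.91
G1 X88.23 Y17.79
G1 X105.35 Y10.70
G1 X122.47 Y17.79
G1 X129.56 Y34.91
M5
G0 X7.25 Y48.70
M4 S115
G1 X88.40 Y102.29 F2910
M5
G0 X6.36 Y81.57
M4 S402
G1 X86.20 Y81.57 F2359
G1 X86.20 Y51.21
G1 X6.36 Y51.21
G1 X6.36 Y81.57
M5
G0 X0.00 Y0.00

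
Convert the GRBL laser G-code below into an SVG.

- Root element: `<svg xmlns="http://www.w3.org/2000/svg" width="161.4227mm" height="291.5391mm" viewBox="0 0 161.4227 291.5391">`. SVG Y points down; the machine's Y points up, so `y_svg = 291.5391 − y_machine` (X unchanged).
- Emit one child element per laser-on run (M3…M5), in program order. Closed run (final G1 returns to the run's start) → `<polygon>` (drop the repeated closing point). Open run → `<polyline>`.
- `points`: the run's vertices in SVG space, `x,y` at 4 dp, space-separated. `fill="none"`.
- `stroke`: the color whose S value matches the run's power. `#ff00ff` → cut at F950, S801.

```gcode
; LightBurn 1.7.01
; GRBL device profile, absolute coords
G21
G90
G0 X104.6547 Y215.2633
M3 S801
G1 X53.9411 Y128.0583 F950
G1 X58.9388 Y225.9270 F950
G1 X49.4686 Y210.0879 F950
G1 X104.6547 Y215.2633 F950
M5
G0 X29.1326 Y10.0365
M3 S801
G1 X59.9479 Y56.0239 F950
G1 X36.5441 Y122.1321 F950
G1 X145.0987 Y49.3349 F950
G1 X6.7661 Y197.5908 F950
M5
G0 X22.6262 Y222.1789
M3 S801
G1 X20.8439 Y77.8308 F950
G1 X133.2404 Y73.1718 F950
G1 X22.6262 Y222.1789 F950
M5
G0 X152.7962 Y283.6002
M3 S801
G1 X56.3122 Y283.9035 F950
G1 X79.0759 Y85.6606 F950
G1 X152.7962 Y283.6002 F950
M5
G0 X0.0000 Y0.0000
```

<svg xmlns="http://www.w3.org/2000/svg" width="161.4227mm" height="291.5391mm" viewBox="0 0 161.4227 291.5391">
  <polygon points="104.6547,76.2758 53.9411,163.4808 58.9388,65.6121 49.4686,81.4512" fill="none" stroke="#ff00ff"/>
  <polyline points="29.1326,281.5026 59.9479,235.5152 36.5441,169.4070 145.0987,242.2042 6.7661,93.9483" fill="none" stroke="#ff00ff"/>
  <polygon points="22.6262,69.3602 20.8439,213.7083 133.2404,218.3673" fill="none" stroke="#ff00ff"/>
  <polygon points="152.7962,7.9389 56.3122,7.6356 79.0759,205.8785" fill="none" stroke="#ff00ff"/>
</svg>

Each laser-on run becomes one SVG element. Flip Y back into SVG space with y_svg = 291.5391 − y_machine. Every run uses S801, so all elements get stroke `#ff00ff` (cut).

Run 1: The run returns to its start, so emit a `<polygon>` with points (Y-flipped): 104.6547,76.2758 53.9411,163.4808 58.9388,65.6121 49.4686,81.4512.

Run 2: The run is open, so emit a `<polyline>` with points (Y-flipped): 29.1326,281.5026 59.9479,235.5152 36.5441,169.4070 145.0987,242.2042 6.7661,93.9483.

Run 3: The run returns to its start, so emit a `<polygon>` with points (Y-flipped): 22.6262,69.3602 20.8439,213.7083 133.2404,218.3673.

Run 4: The run returns to its start, so emit a `<polygon>` with points (Y-flipped): 152.7962,7.9389 56.3122,7.6356 79.0759,205.8785.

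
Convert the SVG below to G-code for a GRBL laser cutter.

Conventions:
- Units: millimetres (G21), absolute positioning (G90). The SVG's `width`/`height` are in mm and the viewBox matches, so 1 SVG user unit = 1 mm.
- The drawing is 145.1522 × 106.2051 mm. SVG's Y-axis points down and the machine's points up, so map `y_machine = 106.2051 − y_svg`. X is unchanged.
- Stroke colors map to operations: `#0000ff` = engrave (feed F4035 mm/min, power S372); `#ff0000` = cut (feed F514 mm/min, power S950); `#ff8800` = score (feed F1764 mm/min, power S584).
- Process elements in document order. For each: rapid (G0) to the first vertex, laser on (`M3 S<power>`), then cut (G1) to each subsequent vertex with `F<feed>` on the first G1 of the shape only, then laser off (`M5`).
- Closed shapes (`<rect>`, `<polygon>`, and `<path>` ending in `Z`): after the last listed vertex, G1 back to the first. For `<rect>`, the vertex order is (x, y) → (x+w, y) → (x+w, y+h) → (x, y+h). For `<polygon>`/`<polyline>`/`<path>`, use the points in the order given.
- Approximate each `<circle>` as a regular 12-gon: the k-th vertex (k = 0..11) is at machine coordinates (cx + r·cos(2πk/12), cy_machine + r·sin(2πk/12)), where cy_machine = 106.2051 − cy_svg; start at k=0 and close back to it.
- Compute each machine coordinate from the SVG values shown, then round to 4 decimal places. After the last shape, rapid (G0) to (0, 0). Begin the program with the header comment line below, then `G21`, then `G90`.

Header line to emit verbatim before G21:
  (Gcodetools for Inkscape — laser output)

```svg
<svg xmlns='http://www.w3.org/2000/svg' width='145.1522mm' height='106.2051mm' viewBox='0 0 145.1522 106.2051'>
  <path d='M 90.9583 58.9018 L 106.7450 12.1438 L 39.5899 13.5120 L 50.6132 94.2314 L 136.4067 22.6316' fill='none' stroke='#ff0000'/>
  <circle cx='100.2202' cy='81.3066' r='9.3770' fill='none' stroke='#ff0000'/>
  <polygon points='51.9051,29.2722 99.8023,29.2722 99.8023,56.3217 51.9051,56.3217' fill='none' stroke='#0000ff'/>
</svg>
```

(Gcodetools for Inkscape — laser output)
G21
G90
G0 X90.9583 Y47.3033
M3 S950
G1 X106.7450 Y94.0613 F514
G1 X39.5899 Y92.6931
G1 X50.6132 Y11.9737
G1 X136.4067 Y83.5735
M5
G0 X109.5972 Y24.8985
M3 S950
G1 X108.3409 Y29.5870 F514
G1 X104.9087 Y33.0192
G1 X100.2202 Y34.2755
G1 X95.5317 Y33.0192
G1 X92.0995 Y29.5870
G1 X90.8432 Y24.8985
G1 X92.0995 Y20.2100
G1 X95.5317 Y16.7778
G1 X100.2202 Y15.5215
G1 X104.9087 Y16.7778
G1 X108.3409 Y20.2100
G1 X109.5972 Y24.8985
M5
G0 X51.9051 Y76.9329
M3 S372
G1 X99.8023 Y76.9329 F4035
G1 X99.8023 Y49.8834
G1 X51.9051 Y49.8834
G1 X51.9051 Y76.9329
M5
G0 X0.0000 Y0.0000

1 u = 1 mm; y_m = 106.2051 − y.

[1] `<path>` open polyline, #ff0000→cut S950 F514: (90.9583,47.3033) → (106.7450,94.0613) → (39.5899,92.6931) → (50.6132,11.9737) → (136.4067,83.5735)

[2] `<circle>` circle, #ff0000→cut S950 F514: (109.5972,24.8985) → (108.3409,29.5870) → (104.9087,33.0192) → (100.2202,34.2755) → (95.5317,33.0192) → (92.0995,29.5870) → (90.8432,24.8985) → (92.0995,20.2100) → (95.5317,16.7778) → (100.2202,15.5215) → (104.9087,16.7778) → (108.3409,20.2100) → (109.5972,24.8985) (closed)

[3] `<polygon>` rectangle, #0000ff→engrave S372 F4035: (51.9051,76.9329) → (99.8023,76.9329) → (99.8023,49.8834) → (51.9051,49.8834) → (51.9051,76.9329) (closed)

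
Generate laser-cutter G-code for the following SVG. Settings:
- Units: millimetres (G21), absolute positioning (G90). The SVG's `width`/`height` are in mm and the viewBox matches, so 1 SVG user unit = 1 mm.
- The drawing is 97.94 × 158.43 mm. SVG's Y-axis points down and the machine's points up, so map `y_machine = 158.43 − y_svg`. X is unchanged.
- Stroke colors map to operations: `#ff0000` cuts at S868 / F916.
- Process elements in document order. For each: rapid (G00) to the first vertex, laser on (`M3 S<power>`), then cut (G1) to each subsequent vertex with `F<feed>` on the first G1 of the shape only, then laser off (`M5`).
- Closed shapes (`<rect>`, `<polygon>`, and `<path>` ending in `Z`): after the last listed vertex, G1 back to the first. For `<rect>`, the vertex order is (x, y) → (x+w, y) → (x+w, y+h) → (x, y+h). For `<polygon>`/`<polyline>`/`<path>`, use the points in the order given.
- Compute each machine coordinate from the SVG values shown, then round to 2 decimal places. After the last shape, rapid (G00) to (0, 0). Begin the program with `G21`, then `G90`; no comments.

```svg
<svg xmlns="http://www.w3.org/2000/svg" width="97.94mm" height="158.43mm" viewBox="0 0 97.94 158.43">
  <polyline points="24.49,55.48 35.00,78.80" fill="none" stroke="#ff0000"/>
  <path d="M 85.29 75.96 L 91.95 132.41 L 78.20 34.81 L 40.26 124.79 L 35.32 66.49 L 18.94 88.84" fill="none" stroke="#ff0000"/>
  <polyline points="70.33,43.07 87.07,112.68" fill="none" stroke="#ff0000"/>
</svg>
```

1 u = 1 mm; y_m = 158.43 − y.

[1] `<polyline>` line segment, #ff0000→cut S868 F916: (24.49,102.95) → (35.00,79.63)

[2] `<path>` open polyline, #ff0000→cut S868 F916: (85.29,82.47) → (91.95,26.02) → (78.20,123.62) → (40.26,33.64) → (35.32,91.94) → (18.94,69.59)

[3] `<polyline>` line segment, #ff0000→cut S868 F916: (70.33,115.36) → (87.07,45.75)

G21
G90
G00 X24.49 Y102.95
M3 S868
G1 X35.00 Y79.63 F916
M5
G00 X85.29 Y82.47
M3 S868
G1 X91.95 Y26.02 F916
G1 X78.20 Y123.62
G1 X40.26 Y33.64
G1 X35.32 Y91.94
G1 X18.94 Y69.59
M5
G00 X70.33 Y115.36
M3 S868
G1 X87.07 Y45.75 F916
M5
G00 X0.00 Y0.00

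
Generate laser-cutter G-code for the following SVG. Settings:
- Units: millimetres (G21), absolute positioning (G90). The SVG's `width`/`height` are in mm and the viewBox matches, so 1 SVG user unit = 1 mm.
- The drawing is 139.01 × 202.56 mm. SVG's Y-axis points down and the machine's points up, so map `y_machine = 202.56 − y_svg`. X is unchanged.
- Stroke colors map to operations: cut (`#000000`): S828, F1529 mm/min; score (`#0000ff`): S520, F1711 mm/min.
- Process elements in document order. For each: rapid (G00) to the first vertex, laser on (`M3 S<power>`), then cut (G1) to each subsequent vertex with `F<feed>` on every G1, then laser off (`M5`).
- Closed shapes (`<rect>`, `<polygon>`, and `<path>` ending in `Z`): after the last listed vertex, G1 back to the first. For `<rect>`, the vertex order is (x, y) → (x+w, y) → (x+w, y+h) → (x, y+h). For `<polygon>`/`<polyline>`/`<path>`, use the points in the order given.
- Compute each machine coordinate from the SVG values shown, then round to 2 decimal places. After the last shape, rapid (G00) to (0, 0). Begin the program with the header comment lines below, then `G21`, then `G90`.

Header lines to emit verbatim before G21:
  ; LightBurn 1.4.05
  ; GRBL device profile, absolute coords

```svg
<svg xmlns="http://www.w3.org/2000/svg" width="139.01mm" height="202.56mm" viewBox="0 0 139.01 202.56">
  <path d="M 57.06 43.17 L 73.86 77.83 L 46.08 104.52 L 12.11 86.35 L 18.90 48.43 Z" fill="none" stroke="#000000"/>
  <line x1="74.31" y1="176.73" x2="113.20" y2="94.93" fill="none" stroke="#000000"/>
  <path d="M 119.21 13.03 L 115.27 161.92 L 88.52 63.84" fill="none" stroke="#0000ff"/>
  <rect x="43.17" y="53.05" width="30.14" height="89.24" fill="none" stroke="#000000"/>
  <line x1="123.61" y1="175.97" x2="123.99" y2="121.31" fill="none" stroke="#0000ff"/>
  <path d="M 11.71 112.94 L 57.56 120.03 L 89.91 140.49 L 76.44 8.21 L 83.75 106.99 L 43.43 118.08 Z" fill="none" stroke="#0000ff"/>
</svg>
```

viewBox `0 0 139.01 202.56` with mm width/height → 1 unit = 1 mm. Flip: y_m = 202.56 − y_svg.

**Shape 1** — `<path>` regular polygon, stroke `#000000` → cut (S828, F1529). Machine vertices: (57.06,159.39) → (73.86,124.73) → (46.08,98.04) → (12.11,116.21) → (18.90,154.13) → (57.06,159.39). Closed: final G1 returns to the first vertex.

**Shape 2** — `<line>` line segment, stroke `#000000` → cut (S828, F1529). Machine vertices: (74.31,25.83) → (113.20,107.63). Open path.

**Shape 3** — `<path>` open polyline, stroke `#0000ff` → score (S520, F1711). Machine vertices: (119.21,189.53) → (115.27,40.64) → (88.52,138.72). Open path.

**Shape 4** — `<rect>` rectangle, stroke `#000000` → cut (S828, F1529). Machine vertices: (43.17,149.51) → (73.31,149.51) → (73.31,60.27) → (43.17,60.27) → (43.17,149.51). Closed: final G1 returns to the first vertex.

**Shape 5** — `<line>` line segment, stroke `#0000ff` → score (S520, F1711). Machine vertices: (123.61,26.59) → (123.99,81.25). Open path.

**Shape 6** — `<path>` closed polygon, stroke `#0000ff` → score (S520, F1711). Machine vertices: (11.71,89.62) → (57.56,82.53) → (89.91,62.07) → (76.44,194.35) → (83.75,95.57) → (43.43,84.48) → (11.71,89.62). Closed: final G1 returns to the first vertex.

; LightBurn 1.4.05
; GRBL device profile, absolute coords
G21
G90
G00 X57.06 Y159.39
M3 S828
G1 X73.86 Y124.73 F1529
G1 X46.08 Y98.04 F1529
G1 X12.11 Y116.21 F1529
G1 X18.90 Y154.13 F1529
G1 X57.06 Y159.39 F1529
M5
G00 X74.31 Y25.83
M3 S828
G1 X113.20 Y107.63 F1529
M5
G00 X119.21 Y189.53
M3 S520
G1 X115.27 Y40.64 F1711
G1 X88.52 Y138.72 F1711
M5
G00 X43.17 Y149.51
M3 S828
G1 X73.31 Y149.51 F1529
G1 X73.31 Y60.27 F1529
G1 X43.17 Y60.27 F1529
G1 X43.17 Y149.51 F1529
M5
G00 X123.61 Y26.59
M3 S520
G1 X123.99 Y81.25 F1711
M5
G00 X11.71 Y89.62
M3 S520
G1 X57.56 Y82.53 F1711
G1 X89.91 Y62.07 F1711
G1 X76.44 Y194.35 F1711
G1 X83.75 Y95.57 F1711
G1 X43.43 Y84.48 F1711
G1 X11.71 Y89.62 F1711
M5
G00 X0.00 Y0.00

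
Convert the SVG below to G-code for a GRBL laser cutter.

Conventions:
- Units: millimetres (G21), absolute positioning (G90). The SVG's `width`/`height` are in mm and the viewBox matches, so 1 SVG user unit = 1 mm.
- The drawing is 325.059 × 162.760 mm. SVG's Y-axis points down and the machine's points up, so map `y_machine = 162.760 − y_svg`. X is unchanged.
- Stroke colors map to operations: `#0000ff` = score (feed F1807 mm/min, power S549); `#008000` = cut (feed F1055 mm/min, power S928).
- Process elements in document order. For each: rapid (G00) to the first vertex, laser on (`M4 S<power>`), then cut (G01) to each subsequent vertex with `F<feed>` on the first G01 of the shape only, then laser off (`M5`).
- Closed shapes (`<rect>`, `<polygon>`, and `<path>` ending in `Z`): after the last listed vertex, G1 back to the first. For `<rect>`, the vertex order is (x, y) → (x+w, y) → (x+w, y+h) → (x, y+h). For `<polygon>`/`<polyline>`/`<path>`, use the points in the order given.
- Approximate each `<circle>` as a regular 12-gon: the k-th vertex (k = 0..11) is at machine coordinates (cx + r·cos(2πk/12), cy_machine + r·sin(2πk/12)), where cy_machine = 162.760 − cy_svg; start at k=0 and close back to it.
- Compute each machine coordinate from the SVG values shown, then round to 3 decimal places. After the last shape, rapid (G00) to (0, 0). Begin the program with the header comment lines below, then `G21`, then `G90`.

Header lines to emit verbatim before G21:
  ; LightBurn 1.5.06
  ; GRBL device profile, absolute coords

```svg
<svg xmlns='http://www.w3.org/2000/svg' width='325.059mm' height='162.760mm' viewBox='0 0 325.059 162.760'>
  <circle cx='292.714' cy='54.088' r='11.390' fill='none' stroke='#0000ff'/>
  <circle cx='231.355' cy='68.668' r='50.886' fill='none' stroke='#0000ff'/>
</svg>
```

; LightBurn 1.5.06
; GRBL device profile, absolute coords
G21
G90
G00 X304.104 Y108.672
M4 S549
G01 X302.578 Y114.367 F1807
G01 X298.409 Y118.536
G01 X292.714 Y120.062
G01 X287.019 Y118.536
G01 X282.850 Y114.367
G01 X281.324 Y108.672
G01 X282.850 Y102.977
G01 X287.019 Y98.808
G01 X292.714 Y97.282
G01 X298.409 Y98.808
G01 X302.578 Y102.977
G01 X304.104 Y108.672
M5
G00 X282.241 Y94.092
M4 S549
G01 X275.424 Y119.535 F1807
G01 X256.798 Y138.161
G01 X231.355 Y144.978
G01 X205.912 Y138.161
G01 X187.286 Y119.535
G01 X180.469 Y94.092
G01 X187.286 Y68.649
G01 X205.912 Y50.023
G01 X231.355 Y43.206
G01 X256.798 Y50.023
G01 X275.424 Y68.649
G01 X282.241 Y94.092
M5
G00 X0.000 Y0.000

viewBox `0 0 325.059 162.760` with mm width/height → 1 unit = 1 mm. Flip: y_m = 162.760 − y_svg.

**Shape 1** — `<circle>` circle, stroke `#0000ff` → score (S549, F1807). Machine vertices: (304.104,108.672) → (302.578,114.367) → (298.409,118.536) → (292.714,120.062) → (287.019,118.536) → (282.850,114.367) → (281.324,108.672) → (282.850,102.977) → (287.019,98.808) → (292.714,97.282) → (298.409,98.808) → (302.578,102.977) → (304.104,108.672). Closed: final G1 returns to the first vertex.

**Shape 2** — `<circle>` circle, stroke `#0000ff` → score (S549, F1807). Machine vertices: (282.241,94.092) → (275.424,119.535) → (256.798,138.161) → (231.355,144.978) → (205.912,138.161) → (187.286,119.535) → (180.469,94.092) → (187.286,68.649) → (205.912,50.023) → (231.355,43.206) → (256.798,50.023) → (275.424,68.649) → (282.241,94.092). Closed: final G1 returns to the first vertex.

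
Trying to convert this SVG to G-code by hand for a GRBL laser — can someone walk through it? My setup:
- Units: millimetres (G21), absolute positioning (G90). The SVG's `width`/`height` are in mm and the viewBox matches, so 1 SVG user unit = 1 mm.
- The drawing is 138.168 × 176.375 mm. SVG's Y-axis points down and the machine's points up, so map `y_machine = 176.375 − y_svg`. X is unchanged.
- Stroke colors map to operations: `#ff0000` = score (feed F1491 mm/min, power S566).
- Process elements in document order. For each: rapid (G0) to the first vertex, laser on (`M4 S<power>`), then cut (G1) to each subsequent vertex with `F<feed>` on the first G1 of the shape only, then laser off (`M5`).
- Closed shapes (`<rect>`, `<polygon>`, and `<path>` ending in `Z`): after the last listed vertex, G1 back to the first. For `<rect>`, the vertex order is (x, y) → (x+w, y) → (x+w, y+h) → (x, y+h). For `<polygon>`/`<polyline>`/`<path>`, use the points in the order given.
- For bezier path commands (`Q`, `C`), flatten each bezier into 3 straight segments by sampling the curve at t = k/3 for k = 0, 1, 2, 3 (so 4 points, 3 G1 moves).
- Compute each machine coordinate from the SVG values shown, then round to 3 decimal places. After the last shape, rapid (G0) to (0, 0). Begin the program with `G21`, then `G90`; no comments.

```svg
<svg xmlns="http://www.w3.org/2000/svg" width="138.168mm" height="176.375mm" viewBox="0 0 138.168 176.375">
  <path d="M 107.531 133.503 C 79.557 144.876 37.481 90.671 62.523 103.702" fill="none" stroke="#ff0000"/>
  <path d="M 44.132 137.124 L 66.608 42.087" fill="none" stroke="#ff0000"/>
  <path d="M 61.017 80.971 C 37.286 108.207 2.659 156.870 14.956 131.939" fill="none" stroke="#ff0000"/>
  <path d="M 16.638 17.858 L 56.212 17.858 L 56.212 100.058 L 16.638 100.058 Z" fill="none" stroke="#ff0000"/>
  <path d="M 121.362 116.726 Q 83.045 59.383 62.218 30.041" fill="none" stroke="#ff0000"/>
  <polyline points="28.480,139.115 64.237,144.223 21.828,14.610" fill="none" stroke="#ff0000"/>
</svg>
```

G21
G90
G0 X107.531 Y42.872
M4 S566
G1 X77.864 Y48.439 F1491
G1 X56.846 Y68.211
G1 X62.523 Y72.673
M5
G0 X44.132 Y39.251
M4 S566
G1 X66.608 Y134.288 F1491
M5
G0 X61.017 Y95.404
M4 S566
G1 X35.795 Y64.545 F1491
G1 X16.159 Y40.517
G1 X14.956 Y44.436
M5
G0 X16.638 Y158.517
M4 S566
G1 X56.212 Y158.517 F1491
G1 X56.212 Y76.317
G1 X16.638 Y76.317
G1 X16.638 Y158.517
M5
G0 X121.362 Y59.649
M4 S566
G1 X97.761 Y94.766 F1491
G1 X78.046 Y123.661
G1 X62.218 Y146.334
M5
G0 X28.480 Y37.260
M4 S566
G1 X64.237 Y32.152 F1491
G1 X21.828 Y161.765
M5
G0 X0.000 Y0.000

Since the viewBox matches the mm dimensions, user units are millimetres directly. The only transform is the Y-flip y_m = 176.375 − y_svg.

Shape 1 is a cubic bezier drawn with `<path>`. Its stroke #ff0000 means score at S566, F1491. After flipping Y the toolpath is (107.531,42.872) → (77.864,48.439) → (56.846,68.211) → (62.523,72.673).

Shape 2 is a line segment drawn with `<path>`. Its stroke #ff0000 means score at S566, F1491. After flipping Y the toolpath is (44.132,39.251) → (66.608,134.288).

Shape 3 is a cubic bezier drawn with `<path>`. Its stroke #ff0000 means score at S566, F1491. After flipping Y the toolpath is (61.017,95.404) → (35.795,64.545) → (16.159,40.517) → (14.956,44.436).

Shape 4 is a rectangle drawn with `<path>`. Its stroke #ff0000 means score at S566, F1491. After flipping Y the toolpath is (16.638,158.517) → (56.212,158.517) → (56.212,76.317) → (16.638,76.317) → (16.638,158.517), returning to the start.

Shape 5 is a quadratic bezier drawn with `<path>`. Its stroke #ff0000 means score at S566, F1491. After flipping Y the toolpath is (121.362,59.649) → (97.761,94.766) → (78.046,123.661) → (62.218,146.334).

Shape 6 is a open polyline drawn with `<polyline>`. Its stroke #ff0000 means score at S566, F1491. After flipping Y the toolpath is (28.480,37.260) → (64.237,32.152) → (21.828,161.765).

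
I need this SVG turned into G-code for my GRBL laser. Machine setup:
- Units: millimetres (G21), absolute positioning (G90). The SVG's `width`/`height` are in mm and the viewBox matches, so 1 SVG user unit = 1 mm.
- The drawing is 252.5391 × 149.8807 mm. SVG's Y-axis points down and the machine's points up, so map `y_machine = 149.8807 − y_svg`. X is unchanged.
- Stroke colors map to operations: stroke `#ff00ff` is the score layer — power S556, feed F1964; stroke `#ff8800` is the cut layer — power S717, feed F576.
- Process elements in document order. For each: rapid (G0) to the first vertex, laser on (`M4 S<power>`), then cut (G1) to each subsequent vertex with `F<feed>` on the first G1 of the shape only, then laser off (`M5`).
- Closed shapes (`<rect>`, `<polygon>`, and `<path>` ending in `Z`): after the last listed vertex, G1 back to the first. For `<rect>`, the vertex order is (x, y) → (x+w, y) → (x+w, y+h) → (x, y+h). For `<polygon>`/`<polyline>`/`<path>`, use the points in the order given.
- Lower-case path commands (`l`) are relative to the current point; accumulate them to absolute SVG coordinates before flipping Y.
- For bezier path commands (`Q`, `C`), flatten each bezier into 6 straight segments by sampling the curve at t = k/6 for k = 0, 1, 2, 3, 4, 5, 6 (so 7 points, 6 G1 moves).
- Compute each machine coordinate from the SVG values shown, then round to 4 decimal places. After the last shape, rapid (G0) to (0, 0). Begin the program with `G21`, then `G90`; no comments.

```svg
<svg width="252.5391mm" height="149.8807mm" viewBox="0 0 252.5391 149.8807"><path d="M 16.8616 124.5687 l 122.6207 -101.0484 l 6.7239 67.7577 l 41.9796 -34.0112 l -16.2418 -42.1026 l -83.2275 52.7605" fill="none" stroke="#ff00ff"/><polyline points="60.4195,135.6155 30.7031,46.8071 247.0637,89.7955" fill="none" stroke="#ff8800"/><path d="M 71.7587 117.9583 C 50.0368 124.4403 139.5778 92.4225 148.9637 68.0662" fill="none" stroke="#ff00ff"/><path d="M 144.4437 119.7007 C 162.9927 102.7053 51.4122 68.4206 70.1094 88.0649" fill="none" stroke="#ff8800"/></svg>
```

Since the viewBox matches the mm dimensions, user units are millimetres directly. The only transform is the Y-flip y_m = 149.8807 − y_svg.

Shape 1 is a open polyline drawn with `<path>`. Its stroke #ff00ff means score at S556, F1964. After flipping Y the toolpath is (16.8616,25.3120) → (139.4823,126.3604) → (146.2062,58.6027) → (188.1858,92.6139) → (171.9440,134.7165) → (88.7165,81.9560).

Shape 2 is a open polyline drawn with `<polyline>`. Its stroke #ff8800 means cut at S717, F576. After flipping Y the toolpath is (60.4195,14.2652) → (30.7031,103.0736) → (247.0637,60.0852).

Shape 3 is a cubic bezier drawn with `<path>`. Its stroke #ff00ff means score at S556, F1964. After flipping Y the toolpath is (71.7587,31.9224) → (69.2835,31.6760) → (80.0349,36.5640) → (98.6958,45.3041) → (119.9490,56.6140) → (138.4774,69.2116) → (148.9637,81.8145).

Shape 4 is a cubic bezier drawn with `<path>`. Its stroke #ff8800 means cut at S717, F576. After flipping Y the toolpath is (144.4437,30.1800) → (144.0797,39.7888) → (129.2609,50.3008) → (107.2210,59.7378) → (85.1934,66.1215) → (70.4117,67.4736) → (70.1094,61.8158).

G21
G90
G0 X16.8616 Y25.3120
M4 S556
G1 X139.4823 Y126.3604 F1964
G1 X146.2062 Y58.6027
G1 X188.1858 Y92.6139
G1 X171.9440 Y134.7165
G1 X88.7165 Y81.9560
M5
G0 X60.4195 Y14.2652
M4 S717
G1 X30.7031 Y103.0736 F576
G1 X247.0637 Y60.0852
M5
G0 X71.7587 Y31.9224
M4 S556
G1 X69.2835 Y31.6760 F1964
G1 X80.0349 Y36.5640
G1 X98.6958 Y45.3041
G1 X119.9490 Y56.6140
G1 X138.4774 Y69.2116
G1 X148.9637 Y81.8145
M5
G0 X144.4437 Y30.1800
M4 S717
G1 X144.0797 Y39.7888 F576
G1 X129.2609 Y50.3008
G1 X107.2210 Y59.7378
G1 X85.1934 Y66.1215
G1 X70.4117 Y67.4736
G1 X70.1094 Y61.8158
M5
G0 X0.0000 Y0.0000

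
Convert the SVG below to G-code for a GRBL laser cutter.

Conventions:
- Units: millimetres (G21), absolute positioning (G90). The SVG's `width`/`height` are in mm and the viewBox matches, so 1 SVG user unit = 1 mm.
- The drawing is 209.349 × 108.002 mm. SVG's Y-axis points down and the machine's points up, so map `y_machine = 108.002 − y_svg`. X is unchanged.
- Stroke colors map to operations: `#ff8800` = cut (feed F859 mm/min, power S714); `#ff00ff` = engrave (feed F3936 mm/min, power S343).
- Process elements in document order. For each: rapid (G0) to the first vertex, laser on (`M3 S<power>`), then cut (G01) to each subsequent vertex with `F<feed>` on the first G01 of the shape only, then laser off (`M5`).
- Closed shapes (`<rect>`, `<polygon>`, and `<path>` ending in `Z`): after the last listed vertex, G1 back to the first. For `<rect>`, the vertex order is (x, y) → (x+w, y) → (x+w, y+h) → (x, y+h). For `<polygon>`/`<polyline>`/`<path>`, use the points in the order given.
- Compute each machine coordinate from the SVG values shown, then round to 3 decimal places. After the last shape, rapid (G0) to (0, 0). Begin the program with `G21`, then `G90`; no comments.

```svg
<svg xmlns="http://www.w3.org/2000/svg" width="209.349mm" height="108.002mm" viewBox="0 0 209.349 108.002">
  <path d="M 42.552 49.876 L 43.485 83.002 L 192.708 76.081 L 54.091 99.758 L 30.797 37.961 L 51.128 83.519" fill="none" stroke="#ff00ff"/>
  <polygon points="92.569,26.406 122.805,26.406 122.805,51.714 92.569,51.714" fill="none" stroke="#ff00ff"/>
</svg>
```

G21
G90
G0 X42.552 Y58.126
M3 S343
G01 X43.485 Y25.000 F3936
G01 X192.708 Y31.921
G01 X54.091 Y8.244
G01 X30.797 Y70.041
G01 X51.128 Y24.483
M5
G0 X92.569 Y81.596
M3 S343
G01 X122.805 Y81.596 F3936
G01 X122.805 Y56.288
G01 X92.569 Y56.288
G01 X92.569 Y81.596
M5
G0 X0.000 Y0.000

1 u = 1 mm; y_m = 108.002 − y.

[1] `<path>` open polyline, #ff00ff→engrave S343 F3936: (42.552,58.126) → (43.485,25.000) → (192.708,31.921) → (54.091,8.244) → (30.797,70.041) → (51.128,24.483)

[2] `<polygon>` rectangle, #ff00ff→engrave S343 F3936: (92.569,81.596) → (122.805,81.596) → (122.805,56.288) → (92.569,56.288) → (92.569,81.596) (closed)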